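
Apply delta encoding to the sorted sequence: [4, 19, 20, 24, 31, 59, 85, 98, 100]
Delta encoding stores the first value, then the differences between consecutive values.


First value: 4
Deltas:
  19 - 4 = 15
  20 - 19 = 1
  24 - 20 = 4
  31 - 24 = 7
  59 - 31 = 28
  85 - 59 = 26
  98 - 85 = 13
  100 - 98 = 2


Delta encoded: [4, 15, 1, 4, 7, 28, 26, 13, 2]


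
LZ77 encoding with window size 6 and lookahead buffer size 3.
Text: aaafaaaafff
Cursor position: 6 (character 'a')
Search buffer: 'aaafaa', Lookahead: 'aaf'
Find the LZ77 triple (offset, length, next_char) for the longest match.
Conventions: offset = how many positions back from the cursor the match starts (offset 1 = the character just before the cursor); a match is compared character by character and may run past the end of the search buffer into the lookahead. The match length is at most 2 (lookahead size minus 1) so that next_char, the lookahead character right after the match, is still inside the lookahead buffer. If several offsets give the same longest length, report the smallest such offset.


Try each offset into the search buffer:
  offset=1 (pos 5, char 'a'): match length 2
  offset=2 (pos 4, char 'a'): match length 2
  offset=3 (pos 3, char 'f'): match length 0
  offset=4 (pos 2, char 'a'): match length 1
  offset=5 (pos 1, char 'a'): match length 2
  offset=6 (pos 0, char 'a'): match length 2
Longest match has length 2, found at offsets 1, 2, 5, 6; take the smallest, offset 1.
next_char = character at position 6 + 2 = 8 -> 'f'

Best match: offset=1, length=2 (matching 'aa' starting at position 5)
LZ77 triple: (1, 2, 'f')


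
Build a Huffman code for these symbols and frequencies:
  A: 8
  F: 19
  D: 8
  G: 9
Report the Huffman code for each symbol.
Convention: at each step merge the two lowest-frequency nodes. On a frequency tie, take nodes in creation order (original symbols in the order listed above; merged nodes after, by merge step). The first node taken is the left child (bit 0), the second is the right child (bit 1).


Huffman tree construction:
Step 1: Merge A(8) + D(8) = 16
Step 2: Merge G(9) + (A+D)(16) = 25
Step 3: Merge F(19) + (G+(A+D))(25) = 44
Read each symbol's code off the tree from the root (left child = 0, right child = 1).

Codes:
  A: 110 (length 3)
  F: 0 (length 1)
  D: 111 (length 3)
  G: 10 (length 2)
Average code length: 85/44 = 1.9318 bits/symbol


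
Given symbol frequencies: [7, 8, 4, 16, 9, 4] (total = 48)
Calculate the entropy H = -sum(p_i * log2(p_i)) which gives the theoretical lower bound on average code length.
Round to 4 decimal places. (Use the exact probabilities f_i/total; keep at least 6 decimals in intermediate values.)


Per-symbol terms -p_i * log2(p_i) with p_i = f_i/48:
  p = 7/48 = 0.145833: log2(p) = -2.777608, -p*log2(p) = 0.405068
  p = 8/48 = 0.166667: log2(p) = -2.584963, -p*log2(p) = 0.430827
  p = 4/48 = 0.083333: log2(p) = -3.584963, -p*log2(p) = 0.298747
  p = 16/48 = 0.333333: log2(p) = -1.584963, -p*log2(p) = 0.528321
  p = 9/48 = 0.187500: log2(p) = -2.415037, -p*log2(p) = 0.452820
  p = 4/48 = 0.083333: log2(p) = -3.584963, -p*log2(p) = 0.298747
H = 0.405068 + 0.430827 + 0.298747 + 0.528321 + 0.452820 + 0.298747 = 2.414530

H = 2.4145 bits/symbol


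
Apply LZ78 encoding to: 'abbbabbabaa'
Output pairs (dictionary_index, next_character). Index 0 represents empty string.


LZ78 encoding steps:
Dictionary: {0: ''}
Step 1: w='' (idx 0), next='a' -> output (0, 'a'), add 'a' as idx 1
Step 2: w='' (idx 0), next='b' -> output (0, 'b'), add 'b' as idx 2
Step 3: w='b' (idx 2), next='b' -> output (2, 'b'), add 'bb' as idx 3
Step 4: w='a' (idx 1), next='b' -> output (1, 'b'), add 'ab' as idx 4
Step 5: w='b' (idx 2), next='a' -> output (2, 'a'), add 'ba' as idx 5
Step 6: w='ba' (idx 5), next='a' -> output (5, 'a'), add 'baa' as idx 6


Encoded: [(0, 'a'), (0, 'b'), (2, 'b'), (1, 'b'), (2, 'a'), (5, 'a')]


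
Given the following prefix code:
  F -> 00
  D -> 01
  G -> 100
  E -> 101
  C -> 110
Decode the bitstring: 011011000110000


Decoding step by step:
Bits 01 -> D
Bits 101 -> E
Bits 100 -> G
Bits 01 -> D
Bits 100 -> G
Bits 00 -> F


Decoded message: DEGDGF


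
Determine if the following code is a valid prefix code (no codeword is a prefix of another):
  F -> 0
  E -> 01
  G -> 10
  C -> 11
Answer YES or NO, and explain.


Checking each pair (does one codeword prefix another?):
  F='0' vs E='01': prefix -- VIOLATION

NO -- this is NOT a valid prefix code. F (0) is a prefix of E (01).


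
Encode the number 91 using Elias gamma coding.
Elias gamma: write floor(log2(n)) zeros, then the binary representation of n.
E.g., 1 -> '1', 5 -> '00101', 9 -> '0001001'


num_bits = floor(log2(91)) + 1 = 7
leading_zeros = num_bits - 1 = 6
binary(91) = 1011011

Elias gamma(91) = '000000' + '1011011' = 0000001011011 (13 bits)


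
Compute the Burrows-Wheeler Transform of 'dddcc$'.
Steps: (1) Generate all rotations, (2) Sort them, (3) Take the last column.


Rotations (sorted):
  0: $dddcc -> last char: c
  1: c$dddc -> last char: c
  2: cc$ddd -> last char: d
  3: dcc$dd -> last char: d
  4: ddcc$d -> last char: d
  5: dddcc$ -> last char: $


BWT = ccddd$


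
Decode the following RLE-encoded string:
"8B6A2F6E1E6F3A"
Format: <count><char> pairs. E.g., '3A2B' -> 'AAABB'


Expanding each <count><char> pair:
  8B -> 'BBBBBBBB'
  6A -> 'AAAAAA'
  2F -> 'FF'
  6E -> 'EEEEEE'
  1E -> 'E'
  6F -> 'FFFFFF'
  3A -> 'AAA'

Decoded = BBBBBBBBAAAAAAFFEEEEEEEFFFFFFAAA


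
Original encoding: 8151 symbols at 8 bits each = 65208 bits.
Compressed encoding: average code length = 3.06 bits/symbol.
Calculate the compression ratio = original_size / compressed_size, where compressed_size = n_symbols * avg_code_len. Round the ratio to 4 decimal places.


original_size = n_symbols * orig_bits = 8151 * 8 = 65208 bits
compressed_size = n_symbols * avg_code_len = 8151 * 3.06 = 24942.06 bits
ratio = original_size / compressed_size = 65208 / 24942.06 = 2.6144

Compression ratio = 2.6144


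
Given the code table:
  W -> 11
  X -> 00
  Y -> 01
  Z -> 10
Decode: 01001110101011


Decoding:
01 -> Y
00 -> X
11 -> W
10 -> Z
10 -> Z
10 -> Z
11 -> W


Result: YXWZZZW


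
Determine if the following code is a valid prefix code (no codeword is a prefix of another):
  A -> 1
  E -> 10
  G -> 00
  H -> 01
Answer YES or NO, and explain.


Checking each pair (does one codeword prefix another?):
  A='1' vs E='10': prefix -- VIOLATION

NO -- this is NOT a valid prefix code. A (1) is a prefix of E (10).


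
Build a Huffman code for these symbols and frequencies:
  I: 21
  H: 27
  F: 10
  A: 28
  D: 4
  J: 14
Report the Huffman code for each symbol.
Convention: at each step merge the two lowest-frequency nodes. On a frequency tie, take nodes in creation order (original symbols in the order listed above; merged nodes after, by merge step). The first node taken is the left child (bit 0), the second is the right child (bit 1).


Huffman tree construction:
Step 1: Merge D(4) + F(10) = 14
Step 2: Merge J(14) + (D+F)(14) = 28
Step 3: Merge I(21) + H(27) = 48
Step 4: Merge A(28) + (J+(D+F))(28) = 56
Step 5: Merge (I+H)(48) + (A+(J+(D+F)))(56) = 104
Read each symbol's code off the tree from the root (left child = 0, right child = 1).

Codes:
  I: 00 (length 2)
  H: 01 (length 2)
  F: 1111 (length 4)
  A: 10 (length 2)
  D: 1110 (length 4)
  J: 110 (length 3)
Average code length: 250/104 = 2.4038 bits/symbol


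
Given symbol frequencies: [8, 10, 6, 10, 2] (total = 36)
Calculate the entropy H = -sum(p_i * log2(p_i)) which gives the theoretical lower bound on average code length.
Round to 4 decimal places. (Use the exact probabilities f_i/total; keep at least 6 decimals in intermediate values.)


Per-symbol terms -p_i * log2(p_i) with p_i = f_i/36:
  p = 8/36 = 0.222222: log2(p) = -2.169925, -p*log2(p) = 0.482206
  p = 10/36 = 0.277778: log2(p) = -1.847997, -p*log2(p) = 0.513332
  p = 6/36 = 0.166667: log2(p) = -2.584963, -p*log2(p) = 0.430827
  p = 10/36 = 0.277778: log2(p) = -1.847997, -p*log2(p) = 0.513332
  p = 2/36 = 0.055556: log2(p) = -4.169925, -p*log2(p) = 0.231663
H = 0.482206 + 0.513332 + 0.430827 + 0.513332 + 0.231663 = 2.171360

H = 2.1714 bits/symbol


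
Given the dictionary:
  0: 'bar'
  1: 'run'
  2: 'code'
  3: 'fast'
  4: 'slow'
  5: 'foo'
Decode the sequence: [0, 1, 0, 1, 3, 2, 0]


Look up each index in the dictionary:
  0 -> 'bar'
  1 -> 'run'
  0 -> 'bar'
  1 -> 'run'
  3 -> 'fast'
  2 -> 'code'
  0 -> 'bar'

Decoded: "bar run bar run fast code bar"


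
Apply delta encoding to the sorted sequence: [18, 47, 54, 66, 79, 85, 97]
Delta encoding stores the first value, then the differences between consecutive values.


First value: 18
Deltas:
  47 - 18 = 29
  54 - 47 = 7
  66 - 54 = 12
  79 - 66 = 13
  85 - 79 = 6
  97 - 85 = 12


Delta encoded: [18, 29, 7, 12, 13, 6, 12]


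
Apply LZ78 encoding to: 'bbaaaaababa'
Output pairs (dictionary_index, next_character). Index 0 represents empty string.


LZ78 encoding steps:
Dictionary: {0: ''}
Step 1: w='' (idx 0), next='b' -> output (0, 'b'), add 'b' as idx 1
Step 2: w='b' (idx 1), next='a' -> output (1, 'a'), add 'ba' as idx 2
Step 3: w='' (idx 0), next='a' -> output (0, 'a'), add 'a' as idx 3
Step 4: w='a' (idx 3), next='a' -> output (3, 'a'), add 'aa' as idx 4
Step 5: w='a' (idx 3), next='b' -> output (3, 'b'), add 'ab' as idx 5
Step 6: w='ab' (idx 5), next='a' -> output (5, 'a'), add 'aba' as idx 6


Encoded: [(0, 'b'), (1, 'a'), (0, 'a'), (3, 'a'), (3, 'b'), (5, 'a')]


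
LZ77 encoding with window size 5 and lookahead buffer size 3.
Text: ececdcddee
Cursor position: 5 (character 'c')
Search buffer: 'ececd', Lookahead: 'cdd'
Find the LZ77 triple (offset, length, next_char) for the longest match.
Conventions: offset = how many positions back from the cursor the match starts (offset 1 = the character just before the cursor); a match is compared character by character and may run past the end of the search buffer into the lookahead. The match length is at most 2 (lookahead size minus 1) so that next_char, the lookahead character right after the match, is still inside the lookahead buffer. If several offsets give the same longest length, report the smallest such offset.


Try each offset into the search buffer:
  offset=1 (pos 4, char 'd'): match length 0
  offset=2 (pos 3, char 'c'): match length 2
  offset=3 (pos 2, char 'e'): match length 0
  offset=4 (pos 1, char 'c'): match length 1
  offset=5 (pos 0, char 'e'): match length 0
Longest match has length 2 at offset 2.
next_char = character at position 5 + 2 = 7 -> 'd'

Best match: offset=2, length=2 (matching 'cd' starting at position 3)
LZ77 triple: (2, 2, 'd')


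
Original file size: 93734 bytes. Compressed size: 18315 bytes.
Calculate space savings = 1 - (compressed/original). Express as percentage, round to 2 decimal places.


ratio = compressed/original = 18315/93734 = 0.195393
savings = 1 - ratio = 1 - 0.195393 = 0.804607
as a percentage: 0.804607 * 100 = 80.46%

Space savings = 1 - 18315/93734 = 80.46%


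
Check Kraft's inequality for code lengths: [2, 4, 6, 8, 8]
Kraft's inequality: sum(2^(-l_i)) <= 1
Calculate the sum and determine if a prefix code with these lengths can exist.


Sum = 2^(-2) + 2^(-4) + 2^(-6) + 2^(-8) + 2^(-8)
    = 0.25 + 0.0625 + 0.015625 + 0.00390625 + 0.00390625
    = 86/256 = 0.3359375
Since 0.3359375 <= 1, Kraft's inequality IS satisfied.
A prefix code with these lengths CAN exist.

Kraft sum = 0.3359375. Satisfied.


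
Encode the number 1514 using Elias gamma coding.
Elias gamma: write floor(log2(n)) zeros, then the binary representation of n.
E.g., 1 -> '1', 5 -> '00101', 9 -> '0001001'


num_bits = floor(log2(1514)) + 1 = 11
leading_zeros = num_bits - 1 = 10
binary(1514) = 10111101010

Elias gamma(1514) = '0000000000' + '10111101010' = 000000000010111101010 (21 bits)


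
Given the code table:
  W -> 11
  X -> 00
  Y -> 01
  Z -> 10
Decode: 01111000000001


Decoding:
01 -> Y
11 -> W
10 -> Z
00 -> X
00 -> X
00 -> X
01 -> Y


Result: YWZXXXY


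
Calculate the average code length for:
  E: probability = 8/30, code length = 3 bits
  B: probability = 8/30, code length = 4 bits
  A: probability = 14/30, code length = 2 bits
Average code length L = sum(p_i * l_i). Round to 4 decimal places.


Weighted contributions p_i * l_i:
  E: (8/30) * 3 = 24/30
  B: (8/30) * 4 = 32/30
  A: (14/30) * 2 = 28/30
Sum = (24 + 32 + 28)/30 = 84/30

L = 84/30 = 2.8000 bits/symbol


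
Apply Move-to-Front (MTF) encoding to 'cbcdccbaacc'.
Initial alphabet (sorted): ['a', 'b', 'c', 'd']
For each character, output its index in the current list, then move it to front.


MTF encoding:
'c': index 2 in ['a', 'b', 'c', 'd'] -> ['c', 'a', 'b', 'd']
'b': index 2 in ['c', 'a', 'b', 'd'] -> ['b', 'c', 'a', 'd']
'c': index 1 in ['b', 'c', 'a', 'd'] -> ['c', 'b', 'a', 'd']
'd': index 3 in ['c', 'b', 'a', 'd'] -> ['d', 'c', 'b', 'a']
'c': index 1 in ['d', 'c', 'b', 'a'] -> ['c', 'd', 'b', 'a']
'c': index 0 in ['c', 'd', 'b', 'a'] -> ['c', 'd', 'b', 'a']
'b': index 2 in ['c', 'd', 'b', 'a'] -> ['b', 'c', 'd', 'a']
'a': index 3 in ['b', 'c', 'd', 'a'] -> ['a', 'b', 'c', 'd']
'a': index 0 in ['a', 'b', 'c', 'd'] -> ['a', 'b', 'c', 'd']
'c': index 2 in ['a', 'b', 'c', 'd'] -> ['c', 'a', 'b', 'd']
'c': index 0 in ['c', 'a', 'b', 'd'] -> ['c', 'a', 'b', 'd']


Output: [2, 2, 1, 3, 1, 0, 2, 3, 0, 2, 0]


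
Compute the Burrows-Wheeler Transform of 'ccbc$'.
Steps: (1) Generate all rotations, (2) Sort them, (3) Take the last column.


Rotations (sorted):
  0: $ccbc -> last char: c
  1: bc$cc -> last char: c
  2: c$ccb -> last char: b
  3: cbc$c -> last char: c
  4: ccbc$ -> last char: $


BWT = ccbc$


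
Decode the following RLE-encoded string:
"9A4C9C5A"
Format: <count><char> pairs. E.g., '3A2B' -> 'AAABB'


Expanding each <count><char> pair:
  9A -> 'AAAAAAAAA'
  4C -> 'CCCC'
  9C -> 'CCCCCCCCC'
  5A -> 'AAAAA'

Decoded = AAAAAAAAACCCCCCCCCCCCCAAAAA


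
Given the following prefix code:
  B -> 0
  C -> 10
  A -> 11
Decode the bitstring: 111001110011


Decoding step by step:
Bits 11 -> A
Bits 10 -> C
Bits 0 -> B
Bits 11 -> A
Bits 10 -> C
Bits 0 -> B
Bits 11 -> A


Decoded message: ACBACBA


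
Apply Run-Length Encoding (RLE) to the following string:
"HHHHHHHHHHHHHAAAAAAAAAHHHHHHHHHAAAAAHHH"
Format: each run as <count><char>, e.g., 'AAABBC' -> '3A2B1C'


Scanning runs left to right:
  i=0: run of 'H' x 13 -> '13H'
  i=13: run of 'A' x 9 -> '9A'
  i=22: run of 'H' x 9 -> '9H'
  i=31: run of 'A' x 5 -> '5A'
  i=36: run of 'H' x 3 -> '3H'

RLE = 13H9A9H5A3H


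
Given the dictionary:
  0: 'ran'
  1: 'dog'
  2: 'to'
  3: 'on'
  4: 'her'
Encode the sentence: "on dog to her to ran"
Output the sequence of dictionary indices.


Look up each word in the dictionary:
  'on' -> 3
  'dog' -> 1
  'to' -> 2
  'her' -> 4
  'to' -> 2
  'ran' -> 0

Encoded: [3, 1, 2, 4, 2, 0]


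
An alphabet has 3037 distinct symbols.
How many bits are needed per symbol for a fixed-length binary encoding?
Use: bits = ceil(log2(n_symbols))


log2(3037) = 11.5684
Bracket: 2^11 = 2048 < 3037 <= 2^12 = 4096
So ceil(log2(3037)) = 12

bits = ceil(log2(3037)) = ceil(11.5684) = 12 bits


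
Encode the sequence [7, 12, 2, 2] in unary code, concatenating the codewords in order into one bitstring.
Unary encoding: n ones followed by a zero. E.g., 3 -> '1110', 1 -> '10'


Encode each number as n ones followed by a terminating 0:
  7 -> 11111110 (8 bits)
  12 -> 1111111111110 (13 bits)
  2 -> 110 (3 bits)
  2 -> 110 (3 bits)
Total length = 8 + 13 + 3 + 3 = 27 bits.

Unary([7, 12, 2, 2]) = 111111101111111111110110110 (27 bits)


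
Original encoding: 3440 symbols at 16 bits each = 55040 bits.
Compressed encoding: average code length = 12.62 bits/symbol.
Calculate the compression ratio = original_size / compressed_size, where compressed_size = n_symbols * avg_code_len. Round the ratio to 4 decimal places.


original_size = n_symbols * orig_bits = 3440 * 16 = 55040 bits
compressed_size = n_symbols * avg_code_len = 3440 * 12.62 = 43412.8 bits
ratio = original_size / compressed_size = 55040 / 43412.8 = 1.2678

Compression ratio = 1.2678


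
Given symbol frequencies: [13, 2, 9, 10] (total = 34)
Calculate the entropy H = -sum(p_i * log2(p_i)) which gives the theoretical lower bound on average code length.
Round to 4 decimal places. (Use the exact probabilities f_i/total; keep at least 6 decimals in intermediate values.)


Per-symbol terms -p_i * log2(p_i) with p_i = f_i/34:
  p = 13/34 = 0.382353: log2(p) = -1.387023, -p*log2(p) = 0.530332
  p = 2/34 = 0.058824: log2(p) = -4.087463, -p*log2(p) = 0.240439
  p = 9/34 = 0.264706: log2(p) = -1.917538, -p*log2(p) = 0.507584
  p = 10/34 = 0.294118: log2(p) = -1.765535, -p*log2(p) = 0.519275
H = 0.530332 + 0.240439 + 0.507584 + 0.519275 = 1.797630

H = 1.7976 bits/symbol


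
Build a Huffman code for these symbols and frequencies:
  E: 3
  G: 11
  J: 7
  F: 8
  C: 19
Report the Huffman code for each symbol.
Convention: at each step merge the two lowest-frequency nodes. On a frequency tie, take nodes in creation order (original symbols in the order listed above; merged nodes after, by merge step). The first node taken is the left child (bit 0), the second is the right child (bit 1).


Huffman tree construction:
Step 1: Merge E(3) + J(7) = 10
Step 2: Merge F(8) + (E+J)(10) = 18
Step 3: Merge G(11) + (F+(E+J))(18) = 29
Step 4: Merge C(19) + (G+(F+(E+J)))(29) = 48
Read each symbol's code off the tree from the root (left child = 0, right child = 1).

Codes:
  E: 1110 (length 4)
  G: 10 (length 2)
  J: 1111 (length 4)
  F: 110 (length 3)
  C: 0 (length 1)
Average code length: 105/48 = 2.1875 bits/symbol


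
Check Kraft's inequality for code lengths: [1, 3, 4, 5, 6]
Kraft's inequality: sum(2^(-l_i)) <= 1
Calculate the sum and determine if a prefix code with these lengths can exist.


Sum = 2^(-1) + 2^(-3) + 2^(-4) + 2^(-5) + 2^(-6)
    = 0.5 + 0.125 + 0.0625 + 0.03125 + 0.015625
    = 47/64 = 0.734375
Since 0.734375 <= 1, Kraft's inequality IS satisfied.
A prefix code with these lengths CAN exist.

Kraft sum = 0.734375. Satisfied.


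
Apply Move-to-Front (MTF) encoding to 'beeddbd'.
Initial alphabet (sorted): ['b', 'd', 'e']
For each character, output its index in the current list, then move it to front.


MTF encoding:
'b': index 0 in ['b', 'd', 'e'] -> ['b', 'd', 'e']
'e': index 2 in ['b', 'd', 'e'] -> ['e', 'b', 'd']
'e': index 0 in ['e', 'b', 'd'] -> ['e', 'b', 'd']
'd': index 2 in ['e', 'b', 'd'] -> ['d', 'e', 'b']
'd': index 0 in ['d', 'e', 'b'] -> ['d', 'e', 'b']
'b': index 2 in ['d', 'e', 'b'] -> ['b', 'd', 'e']
'd': index 1 in ['b', 'd', 'e'] -> ['d', 'b', 'e']


Output: [0, 2, 0, 2, 0, 2, 1]


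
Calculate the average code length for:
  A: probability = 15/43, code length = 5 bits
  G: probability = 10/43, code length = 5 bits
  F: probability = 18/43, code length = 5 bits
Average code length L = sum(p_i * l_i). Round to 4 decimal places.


Weighted contributions p_i * l_i:
  A: (15/43) * 5 = 75/43
  G: (10/43) * 5 = 50/43
  F: (18/43) * 5 = 90/43
Sum = (75 + 50 + 90)/43 = 215/43

L = 215/43 = 5.0000 bits/symbol


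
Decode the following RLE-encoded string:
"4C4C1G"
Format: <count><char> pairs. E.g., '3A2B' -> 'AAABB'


Expanding each <count><char> pair:
  4C -> 'CCCC'
  4C -> 'CCCC'
  1G -> 'G'

Decoded = CCCCCCCCG


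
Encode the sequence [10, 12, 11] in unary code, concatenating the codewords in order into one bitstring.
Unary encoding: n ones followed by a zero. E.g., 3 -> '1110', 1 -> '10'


Encode each number as n ones followed by a terminating 0:
  10 -> 11111111110 (11 bits)
  12 -> 1111111111110 (13 bits)
  11 -> 111111111110 (12 bits)
Total length = 11 + 13 + 12 = 36 bits.

Unary([10, 12, 11]) = 111111111101111111111110111111111110 (36 bits)


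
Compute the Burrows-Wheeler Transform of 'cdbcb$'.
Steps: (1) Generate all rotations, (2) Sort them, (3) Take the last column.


Rotations (sorted):
  0: $cdbcb -> last char: b
  1: b$cdbc -> last char: c
  2: bcb$cd -> last char: d
  3: cb$cdb -> last char: b
  4: cdbcb$ -> last char: $
  5: dbcb$c -> last char: c


BWT = bcdb$c


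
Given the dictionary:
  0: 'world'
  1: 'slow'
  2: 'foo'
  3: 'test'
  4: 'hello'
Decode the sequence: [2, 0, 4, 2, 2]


Look up each index in the dictionary:
  2 -> 'foo'
  0 -> 'world'
  4 -> 'hello'
  2 -> 'foo'
  2 -> 'foo'

Decoded: "foo world hello foo foo"


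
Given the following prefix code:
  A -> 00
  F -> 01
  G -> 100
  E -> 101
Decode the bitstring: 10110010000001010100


Decoding step by step:
Bits 101 -> E
Bits 100 -> G
Bits 100 -> G
Bits 00 -> A
Bits 00 -> A
Bits 101 -> E
Bits 01 -> F
Bits 00 -> A


Decoded message: EGGAAEFA


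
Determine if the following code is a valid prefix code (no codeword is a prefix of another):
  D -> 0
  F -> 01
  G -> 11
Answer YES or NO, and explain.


Checking each pair (does one codeword prefix another?):
  D='0' vs F='01': prefix -- VIOLATION

NO -- this is NOT a valid prefix code. D (0) is a prefix of F (01).


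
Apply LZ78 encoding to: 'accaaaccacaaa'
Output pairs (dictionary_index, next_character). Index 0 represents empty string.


LZ78 encoding steps:
Dictionary: {0: ''}
Step 1: w='' (idx 0), next='a' -> output (0, 'a'), add 'a' as idx 1
Step 2: w='' (idx 0), next='c' -> output (0, 'c'), add 'c' as idx 2
Step 3: w='c' (idx 2), next='a' -> output (2, 'a'), add 'ca' as idx 3
Step 4: w='a' (idx 1), next='a' -> output (1, 'a'), add 'aa' as idx 4
Step 5: w='c' (idx 2), next='c' -> output (2, 'c'), add 'cc' as idx 5
Step 6: w='a' (idx 1), next='c' -> output (1, 'c'), add 'ac' as idx 6
Step 7: w='aa' (idx 4), next='a' -> output (4, 'a'), add 'aaa' as idx 7


Encoded: [(0, 'a'), (0, 'c'), (2, 'a'), (1, 'a'), (2, 'c'), (1, 'c'), (4, 'a')]


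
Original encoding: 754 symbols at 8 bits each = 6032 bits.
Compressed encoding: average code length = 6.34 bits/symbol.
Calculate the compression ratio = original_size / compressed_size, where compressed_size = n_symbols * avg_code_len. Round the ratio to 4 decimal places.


original_size = n_symbols * orig_bits = 754 * 8 = 6032 bits
compressed_size = n_symbols * avg_code_len = 754 * 6.34 = 4780.36 bits
ratio = original_size / compressed_size = 6032 / 4780.36 = 1.2618

Compression ratio = 1.2618


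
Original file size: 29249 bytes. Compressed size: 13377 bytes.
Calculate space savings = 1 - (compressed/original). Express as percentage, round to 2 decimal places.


ratio = compressed/original = 13377/29249 = 0.457349
savings = 1 - ratio = 1 - 0.457349 = 0.542651
as a percentage: 0.542651 * 100 = 54.27%

Space savings = 1 - 13377/29249 = 54.27%


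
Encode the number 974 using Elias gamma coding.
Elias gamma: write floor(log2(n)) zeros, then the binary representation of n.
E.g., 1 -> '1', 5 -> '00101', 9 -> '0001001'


num_bits = floor(log2(974)) + 1 = 10
leading_zeros = num_bits - 1 = 9
binary(974) = 1111001110

Elias gamma(974) = '000000000' + '1111001110' = 0000000001111001110 (19 bits)


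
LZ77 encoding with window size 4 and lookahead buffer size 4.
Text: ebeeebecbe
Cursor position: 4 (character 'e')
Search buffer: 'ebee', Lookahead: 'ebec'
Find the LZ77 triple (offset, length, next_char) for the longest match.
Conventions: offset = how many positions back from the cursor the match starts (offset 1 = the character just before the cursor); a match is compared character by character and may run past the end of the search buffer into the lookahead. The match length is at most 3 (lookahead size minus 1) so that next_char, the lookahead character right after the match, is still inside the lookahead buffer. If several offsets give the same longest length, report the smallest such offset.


Try each offset into the search buffer:
  offset=1 (pos 3, char 'e'): match length 1
  offset=2 (pos 2, char 'e'): match length 1
  offset=3 (pos 1, char 'b'): match length 0
  offset=4 (pos 0, char 'e'): match length 3
Longest match has length 3 at offset 4.
next_char = character at position 4 + 3 = 7 -> 'c'

Best match: offset=4, length=3 (matching 'ebe' starting at position 0)
LZ77 triple: (4, 3, 'c')


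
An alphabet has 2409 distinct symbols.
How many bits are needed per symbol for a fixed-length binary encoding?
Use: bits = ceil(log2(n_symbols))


log2(2409) = 11.2342
Bracket: 2^11 = 2048 < 2409 <= 2^12 = 4096
So ceil(log2(2409)) = 12

bits = ceil(log2(2409)) = ceil(11.2342) = 12 bits


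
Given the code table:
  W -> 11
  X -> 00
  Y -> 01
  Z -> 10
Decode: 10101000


Decoding:
10 -> Z
10 -> Z
10 -> Z
00 -> X


Result: ZZZX


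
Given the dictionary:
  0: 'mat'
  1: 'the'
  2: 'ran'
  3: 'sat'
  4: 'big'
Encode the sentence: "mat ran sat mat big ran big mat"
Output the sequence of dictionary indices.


Look up each word in the dictionary:
  'mat' -> 0
  'ran' -> 2
  'sat' -> 3
  'mat' -> 0
  'big' -> 4
  'ran' -> 2
  'big' -> 4
  'mat' -> 0

Encoded: [0, 2, 3, 0, 4, 2, 4, 0]


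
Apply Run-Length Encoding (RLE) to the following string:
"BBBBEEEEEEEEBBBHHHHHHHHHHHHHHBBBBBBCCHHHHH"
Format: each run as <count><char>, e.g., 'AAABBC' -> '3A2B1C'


Scanning runs left to right:
  i=0: run of 'B' x 4 -> '4B'
  i=4: run of 'E' x 8 -> '8E'
  i=12: run of 'B' x 3 -> '3B'
  i=15: run of 'H' x 14 -> '14H'
  i=29: run of 'B' x 6 -> '6B'
  i=35: run of 'C' x 2 -> '2C'
  i=37: run of 'H' x 5 -> '5H'

RLE = 4B8E3B14H6B2C5H


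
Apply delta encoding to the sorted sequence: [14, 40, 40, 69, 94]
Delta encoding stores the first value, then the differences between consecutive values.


First value: 14
Deltas:
  40 - 14 = 26
  40 - 40 = 0
  69 - 40 = 29
  94 - 69 = 25


Delta encoded: [14, 26, 0, 29, 25]


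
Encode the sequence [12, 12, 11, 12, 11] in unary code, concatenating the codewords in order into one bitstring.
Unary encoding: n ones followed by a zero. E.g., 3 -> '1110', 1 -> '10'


Encode each number as n ones followed by a terminating 0:
  12 -> 1111111111110 (13 bits)
  12 -> 1111111111110 (13 bits)
  11 -> 111111111110 (12 bits)
  12 -> 1111111111110 (13 bits)
  11 -> 111111111110 (12 bits)
Total length = 13 + 13 + 12 + 13 + 12 = 63 bits.

Unary([12, 12, 11, 12, 11]) = 111111111111011111111111101111111111101111111111110111111111110 (63 bits)


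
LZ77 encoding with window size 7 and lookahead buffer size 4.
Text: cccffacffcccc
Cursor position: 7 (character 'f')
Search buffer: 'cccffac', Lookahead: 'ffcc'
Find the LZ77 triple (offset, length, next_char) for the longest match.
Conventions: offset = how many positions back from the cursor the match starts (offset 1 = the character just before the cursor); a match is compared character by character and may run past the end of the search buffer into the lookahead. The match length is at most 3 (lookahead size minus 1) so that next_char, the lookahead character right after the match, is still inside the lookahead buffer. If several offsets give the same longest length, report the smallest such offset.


Try each offset into the search buffer:
  offset=1 (pos 6, char 'c'): match length 0
  offset=2 (pos 5, char 'a'): match length 0
  offset=3 (pos 4, char 'f'): match length 1
  offset=4 (pos 3, char 'f'): match length 2
  offset=5 (pos 2, char 'c'): match length 0
  offset=6 (pos 1, char 'c'): match length 0
  offset=7 (pos 0, char 'c'): match length 0
Longest match has length 2 at offset 4.
next_char = character at position 7 + 2 = 9 -> 'c'

Best match: offset=4, length=2 (matching 'ff' starting at position 3)
LZ77 triple: (4, 2, 'c')


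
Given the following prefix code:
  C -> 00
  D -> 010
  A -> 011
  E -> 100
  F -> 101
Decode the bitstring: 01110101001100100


Decoding step by step:
Bits 011 -> A
Bits 101 -> F
Bits 010 -> D
Bits 011 -> A
Bits 00 -> C
Bits 100 -> E


Decoded message: AFDACE


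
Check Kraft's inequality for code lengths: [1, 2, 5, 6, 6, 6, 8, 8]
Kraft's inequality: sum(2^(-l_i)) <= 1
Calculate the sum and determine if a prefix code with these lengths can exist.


Sum = 2^(-1) + 2^(-2) + 2^(-5) + 2^(-6) + 2^(-6) + 2^(-6) + 2^(-8) + 2^(-8)
    = 0.5 + 0.25 + 0.03125 + 0.015625 + 0.015625 + 0.015625 + 0.00390625 + 0.00390625
    = 214/256 = 0.8359375
Since 0.8359375 <= 1, Kraft's inequality IS satisfied.
A prefix code with these lengths CAN exist.

Kraft sum = 0.8359375. Satisfied.


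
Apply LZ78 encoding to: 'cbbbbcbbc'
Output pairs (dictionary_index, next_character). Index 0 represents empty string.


LZ78 encoding steps:
Dictionary: {0: ''}
Step 1: w='' (idx 0), next='c' -> output (0, 'c'), add 'c' as idx 1
Step 2: w='' (idx 0), next='b' -> output (0, 'b'), add 'b' as idx 2
Step 3: w='b' (idx 2), next='b' -> output (2, 'b'), add 'bb' as idx 3
Step 4: w='b' (idx 2), next='c' -> output (2, 'c'), add 'bc' as idx 4
Step 5: w='bb' (idx 3), next='c' -> output (3, 'c'), add 'bbc' as idx 5


Encoded: [(0, 'c'), (0, 'b'), (2, 'b'), (2, 'c'), (3, 'c')]


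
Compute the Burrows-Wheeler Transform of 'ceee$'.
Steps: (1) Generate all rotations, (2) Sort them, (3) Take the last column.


Rotations (sorted):
  0: $ceee -> last char: e
  1: ceee$ -> last char: $
  2: e$cee -> last char: e
  3: ee$ce -> last char: e
  4: eee$c -> last char: c


BWT = e$eec


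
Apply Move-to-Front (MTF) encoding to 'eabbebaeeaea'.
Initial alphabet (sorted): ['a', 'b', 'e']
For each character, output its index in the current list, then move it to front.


MTF encoding:
'e': index 2 in ['a', 'b', 'e'] -> ['e', 'a', 'b']
'a': index 1 in ['e', 'a', 'b'] -> ['a', 'e', 'b']
'b': index 2 in ['a', 'e', 'b'] -> ['b', 'a', 'e']
'b': index 0 in ['b', 'a', 'e'] -> ['b', 'a', 'e']
'e': index 2 in ['b', 'a', 'e'] -> ['e', 'b', 'a']
'b': index 1 in ['e', 'b', 'a'] -> ['b', 'e', 'a']
'a': index 2 in ['b', 'e', 'a'] -> ['a', 'b', 'e']
'e': index 2 in ['a', 'b', 'e'] -> ['e', 'a', 'b']
'e': index 0 in ['e', 'a', 'b'] -> ['e', 'a', 'b']
'a': index 1 in ['e', 'a', 'b'] -> ['a', 'e', 'b']
'e': index 1 in ['a', 'e', 'b'] -> ['e', 'a', 'b']
'a': index 1 in ['e', 'a', 'b'] -> ['a', 'e', 'b']


Output: [2, 1, 2, 0, 2, 1, 2, 2, 0, 1, 1, 1]


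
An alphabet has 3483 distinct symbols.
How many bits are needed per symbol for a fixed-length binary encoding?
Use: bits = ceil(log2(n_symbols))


log2(3483) = 11.7661
Bracket: 2^11 = 2048 < 3483 <= 2^12 = 4096
So ceil(log2(3483)) = 12

bits = ceil(log2(3483)) = ceil(11.7661) = 12 bits


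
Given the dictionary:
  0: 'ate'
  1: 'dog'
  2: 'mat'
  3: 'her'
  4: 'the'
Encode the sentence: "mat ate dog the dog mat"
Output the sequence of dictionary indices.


Look up each word in the dictionary:
  'mat' -> 2
  'ate' -> 0
  'dog' -> 1
  'the' -> 4
  'dog' -> 1
  'mat' -> 2

Encoded: [2, 0, 1, 4, 1, 2]


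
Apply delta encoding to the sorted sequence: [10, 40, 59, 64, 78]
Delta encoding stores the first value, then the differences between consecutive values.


First value: 10
Deltas:
  40 - 10 = 30
  59 - 40 = 19
  64 - 59 = 5
  78 - 64 = 14


Delta encoded: [10, 30, 19, 5, 14]


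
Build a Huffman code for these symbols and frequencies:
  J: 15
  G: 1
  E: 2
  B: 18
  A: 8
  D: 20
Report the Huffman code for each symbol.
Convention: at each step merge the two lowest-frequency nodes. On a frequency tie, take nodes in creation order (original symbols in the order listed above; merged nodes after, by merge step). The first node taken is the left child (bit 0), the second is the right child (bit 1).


Huffman tree construction:
Step 1: Merge G(1) + E(2) = 3
Step 2: Merge (G+E)(3) + A(8) = 11
Step 3: Merge ((G+E)+A)(11) + J(15) = 26
Step 4: Merge B(18) + D(20) = 38
Step 5: Merge (((G+E)+A)+J)(26) + (B+D)(38) = 64
Read each symbol's code off the tree from the root (left child = 0, right child = 1).

Codes:
  J: 01 (length 2)
  G: 0000 (length 4)
  E: 0001 (length 4)
  B: 10 (length 2)
  A: 001 (length 3)
  D: 11 (length 2)
Average code length: 142/64 = 2.2188 bits/symbol


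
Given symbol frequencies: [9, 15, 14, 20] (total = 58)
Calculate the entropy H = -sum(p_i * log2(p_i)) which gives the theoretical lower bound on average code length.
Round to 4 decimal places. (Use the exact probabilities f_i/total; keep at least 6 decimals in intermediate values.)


Per-symbol terms -p_i * log2(p_i) with p_i = f_i/58:
  p = 9/58 = 0.155172: log2(p) = -2.688056, -p*log2(p) = 0.417112
  p = 15/58 = 0.258621: log2(p) = -1.951090, -p*log2(p) = 0.504592
  p = 14/58 = 0.241379: log2(p) = -2.050626, -p*log2(p) = 0.494979
  p = 20/58 = 0.344828: log2(p) = -1.536053, -p*log2(p) = 0.529673
H = 0.417112 + 0.504592 + 0.494979 + 0.529673 = 1.946356

H = 1.9464 bits/symbol


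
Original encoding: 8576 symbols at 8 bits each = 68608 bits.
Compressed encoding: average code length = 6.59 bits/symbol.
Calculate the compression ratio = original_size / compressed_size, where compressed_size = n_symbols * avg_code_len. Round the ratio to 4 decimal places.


original_size = n_symbols * orig_bits = 8576 * 8 = 68608 bits
compressed_size = n_symbols * avg_code_len = 8576 * 6.59 = 56515.84 bits
ratio = original_size / compressed_size = 68608 / 56515.84 = 1.214

Compression ratio = 1.214


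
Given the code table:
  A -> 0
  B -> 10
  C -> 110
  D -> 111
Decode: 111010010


Decoding:
111 -> D
0 -> A
10 -> B
0 -> A
10 -> B


Result: DABAB


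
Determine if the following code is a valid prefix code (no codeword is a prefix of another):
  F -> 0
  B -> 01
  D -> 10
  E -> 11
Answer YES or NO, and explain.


Checking each pair (does one codeword prefix another?):
  F='0' vs B='01': prefix -- VIOLATION

NO -- this is NOT a valid prefix code. F (0) is a prefix of B (01).


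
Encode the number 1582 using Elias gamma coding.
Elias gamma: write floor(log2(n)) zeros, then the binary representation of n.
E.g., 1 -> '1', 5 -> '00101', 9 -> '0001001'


num_bits = floor(log2(1582)) + 1 = 11
leading_zeros = num_bits - 1 = 10
binary(1582) = 11000101110

Elias gamma(1582) = '0000000000' + '11000101110' = 000000000011000101110 (21 bits)


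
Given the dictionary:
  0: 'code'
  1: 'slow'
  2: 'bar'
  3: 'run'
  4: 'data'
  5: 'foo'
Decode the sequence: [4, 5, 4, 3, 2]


Look up each index in the dictionary:
  4 -> 'data'
  5 -> 'foo'
  4 -> 'data'
  3 -> 'run'
  2 -> 'bar'

Decoded: "data foo data run bar"


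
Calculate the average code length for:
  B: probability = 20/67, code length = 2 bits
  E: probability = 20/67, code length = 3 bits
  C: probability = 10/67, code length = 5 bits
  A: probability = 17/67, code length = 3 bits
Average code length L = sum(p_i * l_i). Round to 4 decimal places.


Weighted contributions p_i * l_i:
  B: (20/67) * 2 = 40/67
  E: (20/67) * 3 = 60/67
  C: (10/67) * 5 = 50/67
  A: (17/67) * 3 = 51/67
Sum = (40 + 60 + 50 + 51)/67 = 201/67

L = 201/67 = 3.0000 bits/symbol


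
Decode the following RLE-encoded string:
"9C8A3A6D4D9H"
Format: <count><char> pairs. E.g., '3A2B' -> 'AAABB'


Expanding each <count><char> pair:
  9C -> 'CCCCCCCCC'
  8A -> 'AAAAAAAA'
  3A -> 'AAA'
  6D -> 'DDDDDD'
  4D -> 'DDDD'
  9H -> 'HHHHHHHHH'

Decoded = CCCCCCCCCAAAAAAAAAAADDDDDDDDDDHHHHHHHHH


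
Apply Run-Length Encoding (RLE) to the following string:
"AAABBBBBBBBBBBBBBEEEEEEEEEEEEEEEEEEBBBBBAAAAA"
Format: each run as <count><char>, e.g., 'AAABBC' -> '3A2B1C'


Scanning runs left to right:
  i=0: run of 'A' x 3 -> '3A'
  i=3: run of 'B' x 14 -> '14B'
  i=17: run of 'E' x 18 -> '18E'
  i=35: run of 'B' x 5 -> '5B'
  i=40: run of 'A' x 5 -> '5A'

RLE = 3A14B18E5B5A


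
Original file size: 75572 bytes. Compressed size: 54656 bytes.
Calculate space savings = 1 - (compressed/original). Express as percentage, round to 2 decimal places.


ratio = compressed/original = 54656/75572 = 0.723231
savings = 1 - ratio = 1 - 0.723231 = 0.276769
as a percentage: 0.276769 * 100 = 27.68%

Space savings = 1 - 54656/75572 = 27.68%


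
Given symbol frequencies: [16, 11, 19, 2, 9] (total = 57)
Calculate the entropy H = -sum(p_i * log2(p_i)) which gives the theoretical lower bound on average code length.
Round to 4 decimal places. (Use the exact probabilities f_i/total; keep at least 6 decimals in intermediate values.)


Per-symbol terms -p_i * log2(p_i) with p_i = f_i/57:
  p = 16/57 = 0.280702: log2(p) = -1.832890, -p*log2(p) = 0.514495
  p = 11/57 = 0.192982: log2(p) = -2.373458, -p*log2(p) = 0.458036
  p = 19/57 = 0.333333: log2(p) = -1.584963, -p*log2(p) = 0.528321
  p = 2/57 = 0.035088: log2(p) = -4.832890, -p*log2(p) = 0.169575
  p = 9/57 = 0.157895: log2(p) = -2.662965, -p*log2(p) = 0.420468
H = 0.514495 + 0.458036 + 0.528321 + 0.169575 + 0.420468 = 2.090895

H = 2.0909 bits/symbol


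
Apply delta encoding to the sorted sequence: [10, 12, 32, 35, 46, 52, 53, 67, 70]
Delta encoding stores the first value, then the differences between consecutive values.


First value: 10
Deltas:
  12 - 10 = 2
  32 - 12 = 20
  35 - 32 = 3
  46 - 35 = 11
  52 - 46 = 6
  53 - 52 = 1
  67 - 53 = 14
  70 - 67 = 3


Delta encoded: [10, 2, 20, 3, 11, 6, 1, 14, 3]


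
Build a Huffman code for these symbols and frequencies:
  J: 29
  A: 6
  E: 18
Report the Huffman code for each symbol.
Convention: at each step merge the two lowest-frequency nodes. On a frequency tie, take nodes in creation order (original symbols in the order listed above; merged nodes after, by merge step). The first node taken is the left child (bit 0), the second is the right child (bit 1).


Huffman tree construction:
Step 1: Merge A(6) + E(18) = 24
Step 2: Merge (A+E)(24) + J(29) = 53
Read each symbol's code off the tree from the root (left child = 0, right child = 1).

Codes:
  J: 1 (length 1)
  A: 00 (length 2)
  E: 01 (length 2)
Average code length: 77/53 = 1.4528 bits/symbol


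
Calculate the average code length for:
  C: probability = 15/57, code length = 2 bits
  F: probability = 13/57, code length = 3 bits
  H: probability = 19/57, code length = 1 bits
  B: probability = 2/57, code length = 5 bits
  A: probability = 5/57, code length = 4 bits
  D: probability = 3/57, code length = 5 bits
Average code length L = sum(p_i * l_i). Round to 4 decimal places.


Weighted contributions p_i * l_i:
  C: (15/57) * 2 = 30/57
  F: (13/57) * 3 = 39/57
  H: (19/57) * 1 = 19/57
  B: (2/57) * 5 = 10/57
  A: (5/57) * 4 = 20/57
  D: (3/57) * 5 = 15/57
Sum = (30 + 39 + 19 + 10 + 20 + 15)/57 = 133/57

L = 133/57 = 2.3333 bits/symbol


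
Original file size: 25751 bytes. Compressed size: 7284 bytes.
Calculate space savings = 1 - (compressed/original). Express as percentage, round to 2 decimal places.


ratio = compressed/original = 7284/25751 = 0.282863
savings = 1 - ratio = 1 - 0.282863 = 0.717137
as a percentage: 0.717137 * 100 = 71.71%

Space savings = 1 - 7284/25751 = 71.71%


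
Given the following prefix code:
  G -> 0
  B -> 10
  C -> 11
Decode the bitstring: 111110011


Decoding step by step:
Bits 11 -> C
Bits 11 -> C
Bits 10 -> B
Bits 0 -> G
Bits 11 -> C


Decoded message: CCBGC


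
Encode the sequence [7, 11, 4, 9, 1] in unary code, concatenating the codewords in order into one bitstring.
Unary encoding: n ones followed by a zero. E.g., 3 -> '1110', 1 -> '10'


Encode each number as n ones followed by a terminating 0:
  7 -> 11111110 (8 bits)
  11 -> 111111111110 (12 bits)
  4 -> 11110 (5 bits)
  9 -> 1111111110 (10 bits)
  1 -> 10 (2 bits)
Total length = 8 + 12 + 5 + 10 + 2 = 37 bits.

Unary([7, 11, 4, 9, 1]) = 1111111011111111111011110111111111010 (37 bits)


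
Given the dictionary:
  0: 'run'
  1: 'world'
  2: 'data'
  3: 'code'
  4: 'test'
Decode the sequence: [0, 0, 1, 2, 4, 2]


Look up each index in the dictionary:
  0 -> 'run'
  0 -> 'run'
  1 -> 'world'
  2 -> 'data'
  4 -> 'test'
  2 -> 'data'

Decoded: "run run world data test data"


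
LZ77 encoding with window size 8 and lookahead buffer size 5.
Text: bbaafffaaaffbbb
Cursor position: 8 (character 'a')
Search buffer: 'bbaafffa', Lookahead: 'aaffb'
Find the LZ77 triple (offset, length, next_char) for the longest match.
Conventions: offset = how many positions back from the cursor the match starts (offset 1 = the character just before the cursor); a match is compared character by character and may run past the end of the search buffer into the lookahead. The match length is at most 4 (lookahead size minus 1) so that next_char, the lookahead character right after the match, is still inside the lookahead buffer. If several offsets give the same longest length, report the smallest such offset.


Try each offset into the search buffer:
  offset=1 (pos 7, char 'a'): match length 2
  offset=2 (pos 6, char 'f'): match length 0
  offset=3 (pos 5, char 'f'): match length 0
  offset=4 (pos 4, char 'f'): match length 0
  offset=5 (pos 3, char 'a'): match length 1
  offset=6 (pos 2, char 'a'): match length 4
  offset=7 (pos 1, char 'b'): match length 0
  offset=8 (pos 0, char 'b'): match length 0
Longest match has length 4 at offset 6.
next_char = character at position 8 + 4 = 12 -> 'b'

Best match: offset=6, length=4 (matching 'aaff' starting at position 2)
LZ77 triple: (6, 4, 'b')
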